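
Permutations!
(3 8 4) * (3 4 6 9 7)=(3 8 6 9 7)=[0, 1, 2, 8, 4, 5, 9, 3, 6, 7]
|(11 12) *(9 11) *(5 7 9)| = |(5 7 9 11 12)| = 5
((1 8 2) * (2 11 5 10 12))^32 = (1 10 8 12 11 2 5)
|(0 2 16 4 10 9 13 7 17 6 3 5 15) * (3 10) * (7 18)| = |(0 2 16 4 3 5 15)(6 10 9 13 18 7 17)| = 7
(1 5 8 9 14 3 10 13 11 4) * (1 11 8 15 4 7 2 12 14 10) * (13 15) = (1 5 13 8 9 10 15 4 11 7 2 12 14 3) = [0, 5, 12, 1, 11, 13, 6, 2, 9, 10, 15, 7, 14, 8, 3, 4]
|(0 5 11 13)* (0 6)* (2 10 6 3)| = |(0 5 11 13 3 2 10 6)| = 8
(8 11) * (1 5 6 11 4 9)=(1 5 6 11 8 4 9)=[0, 5, 2, 3, 9, 6, 11, 7, 4, 1, 10, 8]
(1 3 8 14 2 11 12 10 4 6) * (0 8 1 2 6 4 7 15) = (0 8 14 6 2 11 12 10 7 15)(1 3) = [8, 3, 11, 1, 4, 5, 2, 15, 14, 9, 7, 12, 10, 13, 6, 0]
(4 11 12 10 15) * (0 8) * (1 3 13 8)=(0 1 3 13 8)(4 11 12 10 15)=[1, 3, 2, 13, 11, 5, 6, 7, 0, 9, 15, 12, 10, 8, 14, 4]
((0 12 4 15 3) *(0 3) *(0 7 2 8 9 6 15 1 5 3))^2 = ((0 12 4 1 5 3)(2 8 9 6 15 7))^2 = (0 4 5)(1 3 12)(2 9 15)(6 7 8)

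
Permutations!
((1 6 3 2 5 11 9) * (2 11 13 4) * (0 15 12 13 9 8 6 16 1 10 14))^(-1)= ((0 15 12 13 4 2 5 9 10 14)(1 16)(3 11 8 6))^(-1)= (0 14 10 9 5 2 4 13 12 15)(1 16)(3 6 8 11)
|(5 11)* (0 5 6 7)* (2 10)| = |(0 5 11 6 7)(2 10)| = 10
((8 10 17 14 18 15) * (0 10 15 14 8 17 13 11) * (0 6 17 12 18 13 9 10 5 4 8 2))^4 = ((0 5 4 8 15 12 18 14 13 11 6 17 2)(9 10))^4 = (0 15 13 2 8 14 17 4 18 6 5 12 11)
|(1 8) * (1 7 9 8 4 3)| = 3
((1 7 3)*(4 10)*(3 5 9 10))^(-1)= ((1 7 5 9 10 4 3))^(-1)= (1 3 4 10 9 5 7)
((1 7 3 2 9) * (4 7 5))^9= (1 4 3 9 5 7 2)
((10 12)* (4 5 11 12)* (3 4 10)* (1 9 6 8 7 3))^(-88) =(1 6 7 4 11)(3 5 12 9 8)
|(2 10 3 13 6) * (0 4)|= 10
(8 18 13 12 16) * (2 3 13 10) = (2 3 13 12 16 8 18 10) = [0, 1, 3, 13, 4, 5, 6, 7, 18, 9, 2, 11, 16, 12, 14, 15, 8, 17, 10]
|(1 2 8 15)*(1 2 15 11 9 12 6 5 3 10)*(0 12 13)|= 13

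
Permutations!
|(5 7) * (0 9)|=2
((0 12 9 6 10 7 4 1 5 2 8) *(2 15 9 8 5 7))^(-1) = (0 8 12)(1 4 7)(2 10 6 9 15 5)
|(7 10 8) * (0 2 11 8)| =6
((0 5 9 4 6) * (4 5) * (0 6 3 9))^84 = ((0 4 3 9 5))^84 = (0 5 9 3 4)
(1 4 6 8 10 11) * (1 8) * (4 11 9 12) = (1 11 8 10 9 12 4 6) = [0, 11, 2, 3, 6, 5, 1, 7, 10, 12, 9, 8, 4]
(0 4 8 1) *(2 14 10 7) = (0 4 8 1)(2 14 10 7) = [4, 0, 14, 3, 8, 5, 6, 2, 1, 9, 7, 11, 12, 13, 10]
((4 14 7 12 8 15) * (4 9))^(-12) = (4 7 8 9 14 12 15)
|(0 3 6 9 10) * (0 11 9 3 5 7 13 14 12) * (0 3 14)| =12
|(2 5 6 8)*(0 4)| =|(0 4)(2 5 6 8)| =4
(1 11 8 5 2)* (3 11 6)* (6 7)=[0, 7, 1, 11, 4, 2, 3, 6, 5, 9, 10, 8]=(1 7 6 3 11 8 5 2)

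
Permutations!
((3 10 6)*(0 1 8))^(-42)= ((0 1 8)(3 10 6))^(-42)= (10)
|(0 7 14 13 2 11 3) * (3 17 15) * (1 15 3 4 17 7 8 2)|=12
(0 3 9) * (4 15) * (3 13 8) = (0 13 8 3 9)(4 15) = [13, 1, 2, 9, 15, 5, 6, 7, 3, 0, 10, 11, 12, 8, 14, 4]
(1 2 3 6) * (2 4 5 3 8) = (1 4 5 3 6)(2 8) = [0, 4, 8, 6, 5, 3, 1, 7, 2]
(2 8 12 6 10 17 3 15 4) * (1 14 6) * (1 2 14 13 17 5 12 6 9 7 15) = (1 13 17 3)(2 8 6 10 5 12)(4 14 9 7 15) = [0, 13, 8, 1, 14, 12, 10, 15, 6, 7, 5, 11, 2, 17, 9, 4, 16, 3]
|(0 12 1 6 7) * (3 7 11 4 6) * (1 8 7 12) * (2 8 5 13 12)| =|(0 1 3 2 8 7)(4 6 11)(5 13 12)| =6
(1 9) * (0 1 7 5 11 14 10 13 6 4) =(0 1 9 7 5 11 14 10 13 6 4) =[1, 9, 2, 3, 0, 11, 4, 5, 8, 7, 13, 14, 12, 6, 10]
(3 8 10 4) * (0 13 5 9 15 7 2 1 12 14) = (0 13 5 9 15 7 2 1 12 14)(3 8 10 4) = [13, 12, 1, 8, 3, 9, 6, 2, 10, 15, 4, 11, 14, 5, 0, 7]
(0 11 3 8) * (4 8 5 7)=(0 11 3 5 7 4 8)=[11, 1, 2, 5, 8, 7, 6, 4, 0, 9, 10, 3]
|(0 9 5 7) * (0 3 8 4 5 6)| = 15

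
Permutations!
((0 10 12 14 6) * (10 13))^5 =(0 6 14 12 10 13)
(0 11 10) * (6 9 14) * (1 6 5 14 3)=(0 11 10)(1 6 9 3)(5 14)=[11, 6, 2, 1, 4, 14, 9, 7, 8, 3, 0, 10, 12, 13, 5]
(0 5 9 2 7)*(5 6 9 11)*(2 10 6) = (0 2 7)(5 11)(6 9 10) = [2, 1, 7, 3, 4, 11, 9, 0, 8, 10, 6, 5]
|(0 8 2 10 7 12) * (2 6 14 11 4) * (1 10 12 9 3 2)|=|(0 8 6 14 11 4 1 10 7 9 3 2 12)|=13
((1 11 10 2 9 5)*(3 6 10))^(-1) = (1 5 9 2 10 6 3 11)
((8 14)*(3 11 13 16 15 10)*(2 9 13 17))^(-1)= ((2 9 13 16 15 10 3 11 17)(8 14))^(-1)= (2 17 11 3 10 15 16 13 9)(8 14)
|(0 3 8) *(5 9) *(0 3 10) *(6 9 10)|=10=|(0 6 9 5 10)(3 8)|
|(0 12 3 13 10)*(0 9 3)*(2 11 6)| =12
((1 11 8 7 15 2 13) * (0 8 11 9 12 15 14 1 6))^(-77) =((0 8 7 14 1 9 12 15 2 13 6))^(-77) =(15)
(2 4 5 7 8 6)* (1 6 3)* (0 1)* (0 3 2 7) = (0 1 6 7 8 2 4 5) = [1, 6, 4, 3, 5, 0, 7, 8, 2]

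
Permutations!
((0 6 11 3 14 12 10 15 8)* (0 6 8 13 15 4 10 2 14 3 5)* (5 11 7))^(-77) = ((0 8 6 7 5)(2 14 12)(4 10)(13 15))^(-77) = (0 7 8 5 6)(2 14 12)(4 10)(13 15)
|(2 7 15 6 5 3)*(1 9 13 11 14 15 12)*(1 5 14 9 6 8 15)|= 30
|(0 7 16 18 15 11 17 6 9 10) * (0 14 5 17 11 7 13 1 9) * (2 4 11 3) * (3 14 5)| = 40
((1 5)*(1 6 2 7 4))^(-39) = ((1 5 6 2 7 4))^(-39) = (1 2)(4 6)(5 7)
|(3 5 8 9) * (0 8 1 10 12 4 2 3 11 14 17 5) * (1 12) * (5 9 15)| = 8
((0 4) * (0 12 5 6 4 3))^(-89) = (0 3)(4 6 5 12)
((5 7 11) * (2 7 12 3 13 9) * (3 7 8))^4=(2 9 13 3 8)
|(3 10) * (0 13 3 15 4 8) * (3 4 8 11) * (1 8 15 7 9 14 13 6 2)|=40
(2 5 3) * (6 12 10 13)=(2 5 3)(6 12 10 13)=[0, 1, 5, 2, 4, 3, 12, 7, 8, 9, 13, 11, 10, 6]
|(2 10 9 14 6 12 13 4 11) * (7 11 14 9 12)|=9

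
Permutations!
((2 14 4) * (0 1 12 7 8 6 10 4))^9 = ((0 1 12 7 8 6 10 4 2 14))^9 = (0 14 2 4 10 6 8 7 12 1)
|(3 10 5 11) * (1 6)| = |(1 6)(3 10 5 11)| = 4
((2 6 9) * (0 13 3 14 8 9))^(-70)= ((0 13 3 14 8 9 2 6))^(-70)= (0 3 8 2)(6 13 14 9)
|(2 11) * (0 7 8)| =6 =|(0 7 8)(2 11)|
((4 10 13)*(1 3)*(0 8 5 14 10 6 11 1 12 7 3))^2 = (0 5 10 4 11)(1 8 14 13 6)(3 7 12)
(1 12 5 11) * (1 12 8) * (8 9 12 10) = [0, 9, 2, 3, 4, 11, 6, 7, 1, 12, 8, 10, 5] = (1 9 12 5 11 10 8)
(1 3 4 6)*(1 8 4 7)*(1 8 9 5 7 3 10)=(1 10)(4 6 9 5 7 8)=[0, 10, 2, 3, 6, 7, 9, 8, 4, 5, 1]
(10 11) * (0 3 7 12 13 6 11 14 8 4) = (0 3 7 12 13 6 11 10 14 8 4) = [3, 1, 2, 7, 0, 5, 11, 12, 4, 9, 14, 10, 13, 6, 8]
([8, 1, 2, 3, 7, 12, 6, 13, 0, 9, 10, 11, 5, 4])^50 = (4 13 7)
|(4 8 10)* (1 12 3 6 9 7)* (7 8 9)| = 20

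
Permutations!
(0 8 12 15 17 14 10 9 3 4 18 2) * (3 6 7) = [8, 1, 0, 4, 18, 5, 7, 3, 12, 6, 9, 11, 15, 13, 10, 17, 16, 14, 2] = (0 8 12 15 17 14 10 9 6 7 3 4 18 2)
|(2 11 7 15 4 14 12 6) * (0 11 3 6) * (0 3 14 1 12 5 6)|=|(0 11 7 15 4 1 12 3)(2 14 5 6)|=8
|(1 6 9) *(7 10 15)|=3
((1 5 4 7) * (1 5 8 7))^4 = (1 4 5 7 8)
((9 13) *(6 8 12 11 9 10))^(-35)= ((6 8 12 11 9 13 10))^(-35)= (13)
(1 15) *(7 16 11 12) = (1 15)(7 16 11 12) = [0, 15, 2, 3, 4, 5, 6, 16, 8, 9, 10, 12, 7, 13, 14, 1, 11]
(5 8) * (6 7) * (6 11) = (5 8)(6 7 11) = [0, 1, 2, 3, 4, 8, 7, 11, 5, 9, 10, 6]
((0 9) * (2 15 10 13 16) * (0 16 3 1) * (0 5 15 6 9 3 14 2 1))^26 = (1 2 15 9 13)(5 6 10 16 14)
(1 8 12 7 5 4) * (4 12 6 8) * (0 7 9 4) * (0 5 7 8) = (0 8 6)(1 5 12 9 4) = [8, 5, 2, 3, 1, 12, 0, 7, 6, 4, 10, 11, 9]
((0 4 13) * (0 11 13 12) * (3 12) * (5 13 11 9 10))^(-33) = (0 12 3 4)(5 10 9 13)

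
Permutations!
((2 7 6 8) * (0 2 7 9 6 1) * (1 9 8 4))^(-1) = ((0 2 8 7 9 6 4 1))^(-1) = (0 1 4 6 9 7 8 2)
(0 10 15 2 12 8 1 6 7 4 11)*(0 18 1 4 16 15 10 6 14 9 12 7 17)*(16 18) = (0 6 17)(1 14 9 12 8 4 11 16 15 2 7 18) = [6, 14, 7, 3, 11, 5, 17, 18, 4, 12, 10, 16, 8, 13, 9, 2, 15, 0, 1]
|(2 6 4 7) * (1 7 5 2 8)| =|(1 7 8)(2 6 4 5)| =12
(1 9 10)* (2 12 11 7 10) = (1 9 2 12 11 7 10) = [0, 9, 12, 3, 4, 5, 6, 10, 8, 2, 1, 7, 11]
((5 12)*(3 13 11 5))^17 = (3 11 12 13 5)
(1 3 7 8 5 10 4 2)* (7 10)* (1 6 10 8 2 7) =(1 3 8 5)(2 6 10 4 7) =[0, 3, 6, 8, 7, 1, 10, 2, 5, 9, 4]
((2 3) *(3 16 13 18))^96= (2 16 13 18 3)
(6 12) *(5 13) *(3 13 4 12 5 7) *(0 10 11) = (0 10 11)(3 13 7)(4 12 6 5) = [10, 1, 2, 13, 12, 4, 5, 3, 8, 9, 11, 0, 6, 7]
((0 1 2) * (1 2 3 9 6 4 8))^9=(0 2)(1 6)(3 4)(8 9)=((0 2)(1 3 9 6 4 8))^9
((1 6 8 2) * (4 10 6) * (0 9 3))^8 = ((0 9 3)(1 4 10 6 8 2))^8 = (0 3 9)(1 10 8)(2 4 6)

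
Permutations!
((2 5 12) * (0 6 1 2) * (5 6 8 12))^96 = (12)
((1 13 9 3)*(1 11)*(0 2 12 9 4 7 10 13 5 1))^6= (4 10)(7 13)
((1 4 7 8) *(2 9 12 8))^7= ((1 4 7 2 9 12 8))^7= (12)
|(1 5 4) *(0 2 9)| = 3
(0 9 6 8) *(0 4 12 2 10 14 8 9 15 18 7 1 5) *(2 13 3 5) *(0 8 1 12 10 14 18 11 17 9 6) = (0 15 11 17 9)(1 2 14)(3 5 8 4 10 18 7 12 13) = [15, 2, 14, 5, 10, 8, 6, 12, 4, 0, 18, 17, 13, 3, 1, 11, 16, 9, 7]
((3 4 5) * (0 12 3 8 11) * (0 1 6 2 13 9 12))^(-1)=(1 11 8 5 4 3 12 9 13 2 6)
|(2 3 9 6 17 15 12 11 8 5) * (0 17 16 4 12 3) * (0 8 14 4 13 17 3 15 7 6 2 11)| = |(0 3 9 2 8 5 11 14 4 12)(6 16 13 17 7)| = 10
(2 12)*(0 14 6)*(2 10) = (0 14 6)(2 12 10) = [14, 1, 12, 3, 4, 5, 0, 7, 8, 9, 2, 11, 10, 13, 6]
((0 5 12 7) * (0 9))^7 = ((0 5 12 7 9))^7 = (0 12 9 5 7)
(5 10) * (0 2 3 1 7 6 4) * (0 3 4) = (0 2 4 3 1 7 6)(5 10) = [2, 7, 4, 1, 3, 10, 0, 6, 8, 9, 5]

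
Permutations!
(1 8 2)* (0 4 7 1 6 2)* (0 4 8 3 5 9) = (0 8 4 7 1 3 5 9)(2 6) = [8, 3, 6, 5, 7, 9, 2, 1, 4, 0]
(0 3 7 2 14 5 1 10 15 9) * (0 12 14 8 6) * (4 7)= [3, 10, 8, 4, 7, 1, 0, 2, 6, 12, 15, 11, 14, 13, 5, 9]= (0 3 4 7 2 8 6)(1 10 15 9 12 14 5)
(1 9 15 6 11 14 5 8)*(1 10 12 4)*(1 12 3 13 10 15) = (1 9)(3 13 10)(4 12)(5 8 15 6 11 14) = [0, 9, 2, 13, 12, 8, 11, 7, 15, 1, 3, 14, 4, 10, 5, 6]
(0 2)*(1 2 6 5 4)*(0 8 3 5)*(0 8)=(0 6 8 3 5 4 1 2)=[6, 2, 0, 5, 1, 4, 8, 7, 3]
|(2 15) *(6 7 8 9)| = |(2 15)(6 7 8 9)| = 4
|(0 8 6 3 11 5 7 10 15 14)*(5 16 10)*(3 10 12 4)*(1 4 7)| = 24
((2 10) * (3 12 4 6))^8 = (12)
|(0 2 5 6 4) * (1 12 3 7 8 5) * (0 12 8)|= |(0 2 1 8 5 6 4 12 3 7)|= 10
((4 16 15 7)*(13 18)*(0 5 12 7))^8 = ((0 5 12 7 4 16 15)(13 18))^8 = (18)(0 5 12 7 4 16 15)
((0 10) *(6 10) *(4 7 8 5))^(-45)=((0 6 10)(4 7 8 5))^(-45)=(10)(4 5 8 7)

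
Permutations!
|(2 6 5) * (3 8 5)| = 5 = |(2 6 3 8 5)|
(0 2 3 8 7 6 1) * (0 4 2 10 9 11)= (0 10 9 11)(1 4 2 3 8 7 6)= [10, 4, 3, 8, 2, 5, 1, 6, 7, 11, 9, 0]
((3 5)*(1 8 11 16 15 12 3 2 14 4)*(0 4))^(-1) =((0 4 1 8 11 16 15 12 3 5 2 14))^(-1) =(0 14 2 5 3 12 15 16 11 8 1 4)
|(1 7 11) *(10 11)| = 4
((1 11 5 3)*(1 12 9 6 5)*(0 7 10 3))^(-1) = (0 5 6 9 12 3 10 7)(1 11)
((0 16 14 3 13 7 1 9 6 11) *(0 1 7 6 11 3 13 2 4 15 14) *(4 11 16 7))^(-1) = ((0 7 4 15 14 13 6 3 2 11 1 9 16))^(-1) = (0 16 9 1 11 2 3 6 13 14 15 4 7)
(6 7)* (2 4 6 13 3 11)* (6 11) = (2 4 11)(3 6 7 13) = [0, 1, 4, 6, 11, 5, 7, 13, 8, 9, 10, 2, 12, 3]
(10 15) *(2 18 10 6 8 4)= (2 18 10 15 6 8 4)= [0, 1, 18, 3, 2, 5, 8, 7, 4, 9, 15, 11, 12, 13, 14, 6, 16, 17, 10]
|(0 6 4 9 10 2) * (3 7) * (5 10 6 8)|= 30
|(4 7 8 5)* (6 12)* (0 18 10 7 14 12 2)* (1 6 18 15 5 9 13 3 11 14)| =70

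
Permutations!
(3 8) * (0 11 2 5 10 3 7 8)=(0 11 2 5 10 3)(7 8)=[11, 1, 5, 0, 4, 10, 6, 8, 7, 9, 3, 2]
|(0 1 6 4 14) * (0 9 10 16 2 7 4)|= |(0 1 6)(2 7 4 14 9 10 16)|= 21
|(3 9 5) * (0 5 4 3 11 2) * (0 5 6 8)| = |(0 6 8)(2 5 11)(3 9 4)| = 3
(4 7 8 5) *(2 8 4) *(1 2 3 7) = [0, 2, 8, 7, 1, 3, 6, 4, 5] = (1 2 8 5 3 7 4)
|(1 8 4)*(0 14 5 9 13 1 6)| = 9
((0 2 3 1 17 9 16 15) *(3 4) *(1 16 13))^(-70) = (0 4 16)(1 9)(2 3 15)(13 17) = ((0 2 4 3 16 15)(1 17 9 13))^(-70)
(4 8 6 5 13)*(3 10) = (3 10)(4 8 6 5 13) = [0, 1, 2, 10, 8, 13, 5, 7, 6, 9, 3, 11, 12, 4]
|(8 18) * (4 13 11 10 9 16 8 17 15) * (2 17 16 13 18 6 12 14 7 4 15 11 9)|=8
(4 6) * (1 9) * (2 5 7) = (1 9)(2 5 7)(4 6) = [0, 9, 5, 3, 6, 7, 4, 2, 8, 1]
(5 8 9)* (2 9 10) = [0, 1, 9, 3, 4, 8, 6, 7, 10, 5, 2] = (2 9 5 8 10)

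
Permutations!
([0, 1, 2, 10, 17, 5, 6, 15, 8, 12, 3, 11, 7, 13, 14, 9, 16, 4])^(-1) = [0, 1, 2, 10, 17, 5, 6, 12, 8, 15, 3, 11, 9, 13, 14, 7, 16, 4]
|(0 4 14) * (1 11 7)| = |(0 4 14)(1 11 7)| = 3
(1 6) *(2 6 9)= (1 9 2 6)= [0, 9, 6, 3, 4, 5, 1, 7, 8, 2]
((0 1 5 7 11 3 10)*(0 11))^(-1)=(0 7 5 1)(3 11 10)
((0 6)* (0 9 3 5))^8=(0 3 6 5 9)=((0 6 9 3 5))^8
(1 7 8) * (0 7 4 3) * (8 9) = (0 7 9 8 1 4 3) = [7, 4, 2, 0, 3, 5, 6, 9, 1, 8]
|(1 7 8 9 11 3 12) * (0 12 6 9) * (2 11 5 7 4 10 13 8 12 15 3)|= 26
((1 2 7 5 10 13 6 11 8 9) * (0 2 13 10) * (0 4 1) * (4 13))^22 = (0 13 9 5 8 7 11 2 6)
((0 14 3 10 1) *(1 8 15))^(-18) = (0 10 1 3 15 14 8)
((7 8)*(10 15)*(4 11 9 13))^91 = (4 13 9 11)(7 8)(10 15)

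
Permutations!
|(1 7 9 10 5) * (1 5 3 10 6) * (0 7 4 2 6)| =12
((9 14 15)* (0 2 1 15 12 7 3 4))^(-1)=((0 2 1 15 9 14 12 7 3 4))^(-1)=(0 4 3 7 12 14 9 15 1 2)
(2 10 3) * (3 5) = (2 10 5 3) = [0, 1, 10, 2, 4, 3, 6, 7, 8, 9, 5]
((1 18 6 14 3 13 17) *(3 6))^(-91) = (1 17 13 3 18)(6 14)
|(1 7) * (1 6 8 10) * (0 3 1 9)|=|(0 3 1 7 6 8 10 9)|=8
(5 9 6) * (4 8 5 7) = [0, 1, 2, 3, 8, 9, 7, 4, 5, 6] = (4 8 5 9 6 7)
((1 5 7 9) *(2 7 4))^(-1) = ((1 5 4 2 7 9))^(-1) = (1 9 7 2 4 5)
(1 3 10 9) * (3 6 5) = (1 6 5 3 10 9) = [0, 6, 2, 10, 4, 3, 5, 7, 8, 1, 9]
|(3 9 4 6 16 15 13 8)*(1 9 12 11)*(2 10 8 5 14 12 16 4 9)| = |(1 2 10 8 3 16 15 13 5 14 12 11)(4 6)| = 12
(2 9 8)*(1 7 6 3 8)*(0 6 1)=[6, 7, 9, 8, 4, 5, 3, 1, 2, 0]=(0 6 3 8 2 9)(1 7)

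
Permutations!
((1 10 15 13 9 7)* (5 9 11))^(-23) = (1 10 15 13 11 5 9 7)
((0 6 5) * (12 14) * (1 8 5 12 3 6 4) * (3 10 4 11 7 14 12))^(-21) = ((0 11 7 14 10 4 1 8 5)(3 6))^(-21) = (0 1 14)(3 6)(4 7 5)(8 10 11)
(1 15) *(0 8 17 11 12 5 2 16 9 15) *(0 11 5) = (0 8 17 5 2 16 9 15 1 11 12) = [8, 11, 16, 3, 4, 2, 6, 7, 17, 15, 10, 12, 0, 13, 14, 1, 9, 5]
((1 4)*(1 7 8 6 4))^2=(4 8)(6 7)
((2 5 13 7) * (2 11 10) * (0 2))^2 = (0 5 7 10 2 13 11)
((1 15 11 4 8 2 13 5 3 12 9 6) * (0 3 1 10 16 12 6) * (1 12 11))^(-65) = ((0 3 6 10 16 11 4 8 2 13 5 12 9)(1 15))^(-65) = (16)(1 15)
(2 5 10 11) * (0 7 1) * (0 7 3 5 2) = (0 3 5 10 11)(1 7) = [3, 7, 2, 5, 4, 10, 6, 1, 8, 9, 11, 0]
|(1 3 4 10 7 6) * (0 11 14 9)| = 12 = |(0 11 14 9)(1 3 4 10 7 6)|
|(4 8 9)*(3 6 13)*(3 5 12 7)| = |(3 6 13 5 12 7)(4 8 9)| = 6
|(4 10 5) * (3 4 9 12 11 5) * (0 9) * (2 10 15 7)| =30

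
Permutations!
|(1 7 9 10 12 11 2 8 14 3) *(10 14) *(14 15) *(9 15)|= 5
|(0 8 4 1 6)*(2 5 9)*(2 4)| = |(0 8 2 5 9 4 1 6)| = 8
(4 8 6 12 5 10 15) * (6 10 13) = [0, 1, 2, 3, 8, 13, 12, 7, 10, 9, 15, 11, 5, 6, 14, 4] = (4 8 10 15)(5 13 6 12)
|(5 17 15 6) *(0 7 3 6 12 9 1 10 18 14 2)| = 14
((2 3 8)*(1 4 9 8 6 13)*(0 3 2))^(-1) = ((0 3 6 13 1 4 9 8))^(-1) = (0 8 9 4 1 13 6 3)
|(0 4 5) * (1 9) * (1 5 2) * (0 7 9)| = |(0 4 2 1)(5 7 9)| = 12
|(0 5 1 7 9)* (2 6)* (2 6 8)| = 10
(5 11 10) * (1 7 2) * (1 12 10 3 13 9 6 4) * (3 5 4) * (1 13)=(1 7 2 12 10 4 13 9 6 3)(5 11)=[0, 7, 12, 1, 13, 11, 3, 2, 8, 6, 4, 5, 10, 9]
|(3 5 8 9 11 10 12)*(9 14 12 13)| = 20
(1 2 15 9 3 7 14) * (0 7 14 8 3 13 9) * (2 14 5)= (0 7 8 3 5 2 15)(1 14)(9 13)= [7, 14, 15, 5, 4, 2, 6, 8, 3, 13, 10, 11, 12, 9, 1, 0]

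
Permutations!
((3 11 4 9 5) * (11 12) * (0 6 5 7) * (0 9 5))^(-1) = ((0 6)(3 12 11 4 5)(7 9))^(-1) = (0 6)(3 5 4 11 12)(7 9)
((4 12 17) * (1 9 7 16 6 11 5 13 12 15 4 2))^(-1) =(1 2 17 12 13 5 11 6 16 7 9)(4 15)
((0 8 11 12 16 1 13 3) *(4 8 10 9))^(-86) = (0 9 8 12 1 3 10 4 11 16 13)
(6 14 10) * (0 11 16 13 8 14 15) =(0 11 16 13 8 14 10 6 15) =[11, 1, 2, 3, 4, 5, 15, 7, 14, 9, 6, 16, 12, 8, 10, 0, 13]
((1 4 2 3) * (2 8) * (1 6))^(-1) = (1 6 3 2 8 4)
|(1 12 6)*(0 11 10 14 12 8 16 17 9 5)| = 12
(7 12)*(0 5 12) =[5, 1, 2, 3, 4, 12, 6, 0, 8, 9, 10, 11, 7] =(0 5 12 7)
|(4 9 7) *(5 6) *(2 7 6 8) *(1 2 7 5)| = |(1 2 5 8 7 4 9 6)| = 8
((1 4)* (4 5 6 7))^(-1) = (1 4 7 6 5)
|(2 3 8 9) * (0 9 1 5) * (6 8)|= 8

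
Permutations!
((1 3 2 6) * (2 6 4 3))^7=(1 4 6 2 3)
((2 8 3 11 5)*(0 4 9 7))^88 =((0 4 9 7)(2 8 3 11 5))^88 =(2 11 8 5 3)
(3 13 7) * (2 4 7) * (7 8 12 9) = [0, 1, 4, 13, 8, 5, 6, 3, 12, 7, 10, 11, 9, 2] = (2 4 8 12 9 7 3 13)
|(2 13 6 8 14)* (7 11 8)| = |(2 13 6 7 11 8 14)| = 7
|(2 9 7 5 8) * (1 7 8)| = |(1 7 5)(2 9 8)| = 3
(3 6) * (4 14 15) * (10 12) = (3 6)(4 14 15)(10 12) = [0, 1, 2, 6, 14, 5, 3, 7, 8, 9, 12, 11, 10, 13, 15, 4]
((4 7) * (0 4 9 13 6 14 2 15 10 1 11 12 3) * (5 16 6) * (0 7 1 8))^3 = (0 11 7 5 14 10 4 12 9 16 2 8 1 3 13 6 15)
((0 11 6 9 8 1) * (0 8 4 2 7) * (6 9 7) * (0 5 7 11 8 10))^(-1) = (0 10 1 8)(2 4 9 11 6)(5 7)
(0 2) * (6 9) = [2, 1, 0, 3, 4, 5, 9, 7, 8, 6] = (0 2)(6 9)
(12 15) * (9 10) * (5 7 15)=(5 7 15 12)(9 10)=[0, 1, 2, 3, 4, 7, 6, 15, 8, 10, 9, 11, 5, 13, 14, 12]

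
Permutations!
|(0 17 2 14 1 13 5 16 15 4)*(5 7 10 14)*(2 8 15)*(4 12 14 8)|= |(0 17 4)(1 13 7 10 8 15 12 14)(2 5 16)|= 24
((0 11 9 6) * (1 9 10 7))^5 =(0 9 7 11 6 1 10)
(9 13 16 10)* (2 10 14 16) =(2 10 9 13)(14 16) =[0, 1, 10, 3, 4, 5, 6, 7, 8, 13, 9, 11, 12, 2, 16, 15, 14]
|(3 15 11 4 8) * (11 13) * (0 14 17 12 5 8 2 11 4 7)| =13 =|(0 14 17 12 5 8 3 15 13 4 2 11 7)|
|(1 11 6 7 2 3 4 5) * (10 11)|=9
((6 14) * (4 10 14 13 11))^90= ((4 10 14 6 13 11))^90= (14)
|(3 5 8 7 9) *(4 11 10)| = |(3 5 8 7 9)(4 11 10)| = 15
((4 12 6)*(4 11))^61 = ((4 12 6 11))^61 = (4 12 6 11)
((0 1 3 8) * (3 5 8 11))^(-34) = ((0 1 5 8)(3 11))^(-34) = (11)(0 5)(1 8)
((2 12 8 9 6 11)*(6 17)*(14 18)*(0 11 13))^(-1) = (0 13 6 17 9 8 12 2 11)(14 18)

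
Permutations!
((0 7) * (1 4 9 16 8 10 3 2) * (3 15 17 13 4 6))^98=((0 7)(1 6 3 2)(4 9 16 8 10 15 17 13))^98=(1 3)(2 6)(4 16 10 17)(8 15 13 9)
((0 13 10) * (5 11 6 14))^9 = (5 11 6 14)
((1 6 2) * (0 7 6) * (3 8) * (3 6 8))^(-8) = ((0 7 8 6 2 1))^(-8) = (0 2 8)(1 6 7)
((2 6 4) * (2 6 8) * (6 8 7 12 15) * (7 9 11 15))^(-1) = (2 8 4 6 15 11 9)(7 12)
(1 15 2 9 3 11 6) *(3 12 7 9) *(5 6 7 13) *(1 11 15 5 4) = [0, 5, 3, 15, 1, 6, 11, 9, 8, 12, 10, 7, 13, 4, 14, 2] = (1 5 6 11 7 9 12 13 4)(2 3 15)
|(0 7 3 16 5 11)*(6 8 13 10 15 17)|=|(0 7 3 16 5 11)(6 8 13 10 15 17)|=6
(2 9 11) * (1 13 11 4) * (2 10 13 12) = (1 12 2 9 4)(10 13 11) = [0, 12, 9, 3, 1, 5, 6, 7, 8, 4, 13, 10, 2, 11]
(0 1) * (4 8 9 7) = (0 1)(4 8 9 7) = [1, 0, 2, 3, 8, 5, 6, 4, 9, 7]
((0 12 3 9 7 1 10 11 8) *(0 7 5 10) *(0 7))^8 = (12)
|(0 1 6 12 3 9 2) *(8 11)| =|(0 1 6 12 3 9 2)(8 11)| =14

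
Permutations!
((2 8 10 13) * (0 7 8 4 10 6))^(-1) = (0 6 8 7)(2 13 10 4) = ((0 7 8 6)(2 4 10 13))^(-1)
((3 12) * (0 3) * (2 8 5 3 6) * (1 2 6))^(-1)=((0 1 2 8 5 3 12))^(-1)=(0 12 3 5 8 2 1)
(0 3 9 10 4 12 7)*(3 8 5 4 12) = (0 8 5 4 3 9 10 12 7) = [8, 1, 2, 9, 3, 4, 6, 0, 5, 10, 12, 11, 7]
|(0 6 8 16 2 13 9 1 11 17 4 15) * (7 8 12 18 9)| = |(0 6 12 18 9 1 11 17 4 15)(2 13 7 8 16)| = 10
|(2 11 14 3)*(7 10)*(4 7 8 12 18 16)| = 28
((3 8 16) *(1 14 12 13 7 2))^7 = ((1 14 12 13 7 2)(3 8 16))^7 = (1 14 12 13 7 2)(3 8 16)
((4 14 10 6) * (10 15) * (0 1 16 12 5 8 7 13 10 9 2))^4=(0 5 10 15 1 8 6 9 16 7 4 2 12 13 14)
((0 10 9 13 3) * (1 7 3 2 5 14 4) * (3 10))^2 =((0 3)(1 7 10 9 13 2 5 14 4))^2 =(1 10 13 5 4 7 9 2 14)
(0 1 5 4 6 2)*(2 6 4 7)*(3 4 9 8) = [1, 5, 0, 4, 9, 7, 6, 2, 3, 8] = (0 1 5 7 2)(3 4 9 8)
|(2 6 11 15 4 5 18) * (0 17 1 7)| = |(0 17 1 7)(2 6 11 15 4 5 18)| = 28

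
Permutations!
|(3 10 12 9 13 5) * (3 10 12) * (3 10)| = 5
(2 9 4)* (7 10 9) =(2 7 10 9 4) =[0, 1, 7, 3, 2, 5, 6, 10, 8, 4, 9]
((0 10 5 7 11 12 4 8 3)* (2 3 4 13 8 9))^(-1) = (0 3 2 9 4 8 13 12 11 7 5 10) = ((0 10 5 7 11 12 13 8 4 9 2 3))^(-1)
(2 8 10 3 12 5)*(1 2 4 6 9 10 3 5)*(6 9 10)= (1 2 8 3 12)(4 9 6 10 5)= [0, 2, 8, 12, 9, 4, 10, 7, 3, 6, 5, 11, 1]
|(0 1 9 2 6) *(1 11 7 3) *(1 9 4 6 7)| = |(0 11 1 4 6)(2 7 3 9)| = 20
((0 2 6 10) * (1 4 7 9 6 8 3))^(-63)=((0 2 8 3 1 4 7 9 6 10))^(-63)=(0 9 1 2 6 4 8 10 7 3)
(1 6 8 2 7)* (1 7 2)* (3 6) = [0, 3, 2, 6, 4, 5, 8, 7, 1] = (1 3 6 8)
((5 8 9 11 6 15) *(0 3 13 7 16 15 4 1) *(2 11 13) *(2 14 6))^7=((0 3 14 6 4 1)(2 11)(5 8 9 13 7 16 15))^7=(16)(0 3 14 6 4 1)(2 11)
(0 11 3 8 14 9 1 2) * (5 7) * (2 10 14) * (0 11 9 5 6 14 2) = (0 9 1 10 2 11 3 8)(5 7 6 14) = [9, 10, 11, 8, 4, 7, 14, 6, 0, 1, 2, 3, 12, 13, 5]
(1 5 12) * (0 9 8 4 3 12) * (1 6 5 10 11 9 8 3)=(0 8 4 1 10 11 9 3 12 6 5)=[8, 10, 2, 12, 1, 0, 5, 7, 4, 3, 11, 9, 6]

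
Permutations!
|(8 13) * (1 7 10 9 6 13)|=7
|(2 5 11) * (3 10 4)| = |(2 5 11)(3 10 4)| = 3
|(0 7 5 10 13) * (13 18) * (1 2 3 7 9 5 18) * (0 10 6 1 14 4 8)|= |(0 9 5 6 1 2 3 7 18 13 10 14 4 8)|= 14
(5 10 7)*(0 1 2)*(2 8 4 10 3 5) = (0 1 8 4 10 7 2)(3 5) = [1, 8, 0, 5, 10, 3, 6, 2, 4, 9, 7]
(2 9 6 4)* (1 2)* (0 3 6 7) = (0 3 6 4 1 2 9 7) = [3, 2, 9, 6, 1, 5, 4, 0, 8, 7]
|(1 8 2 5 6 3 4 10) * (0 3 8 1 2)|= 8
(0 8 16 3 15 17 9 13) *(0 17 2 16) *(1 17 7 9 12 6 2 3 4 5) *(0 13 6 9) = [8, 17, 16, 15, 5, 1, 2, 0, 13, 6, 10, 11, 9, 7, 14, 3, 4, 12] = (0 8 13 7)(1 17 12 9 6 2 16 4 5)(3 15)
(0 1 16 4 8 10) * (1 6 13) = (0 6 13 1 16 4 8 10) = [6, 16, 2, 3, 8, 5, 13, 7, 10, 9, 0, 11, 12, 1, 14, 15, 4]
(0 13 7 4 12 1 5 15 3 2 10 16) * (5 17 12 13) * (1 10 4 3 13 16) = (0 5 15 13 7 3 2 4 16)(1 17 12 10) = [5, 17, 4, 2, 16, 15, 6, 3, 8, 9, 1, 11, 10, 7, 14, 13, 0, 12]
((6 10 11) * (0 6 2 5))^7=(0 6 10 11 2 5)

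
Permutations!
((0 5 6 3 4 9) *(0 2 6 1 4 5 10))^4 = (10)(1 6 4 3 9 5 2)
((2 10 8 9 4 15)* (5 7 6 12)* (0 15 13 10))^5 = (0 2 15)(5 7 6 12)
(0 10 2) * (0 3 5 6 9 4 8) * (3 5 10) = [3, 1, 5, 10, 8, 6, 9, 7, 0, 4, 2] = (0 3 10 2 5 6 9 4 8)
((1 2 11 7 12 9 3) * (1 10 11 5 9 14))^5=((1 2 5 9 3 10 11 7 12 14))^5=(1 10)(2 11)(3 14)(5 7)(9 12)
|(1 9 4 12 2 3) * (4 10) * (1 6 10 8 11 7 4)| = 11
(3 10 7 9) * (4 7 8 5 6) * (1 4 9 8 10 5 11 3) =(1 4 7 8 11 3 5 6 9) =[0, 4, 2, 5, 7, 6, 9, 8, 11, 1, 10, 3]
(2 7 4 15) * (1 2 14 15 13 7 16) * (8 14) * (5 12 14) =[0, 2, 16, 3, 13, 12, 6, 4, 5, 9, 10, 11, 14, 7, 15, 8, 1] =(1 2 16)(4 13 7)(5 12 14 15 8)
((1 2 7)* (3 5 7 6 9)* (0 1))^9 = (0 1 2 6 9 3 5 7)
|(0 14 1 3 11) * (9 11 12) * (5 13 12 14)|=|(0 5 13 12 9 11)(1 3 14)|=6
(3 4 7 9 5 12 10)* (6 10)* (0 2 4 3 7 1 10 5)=(0 2 4 1 10 7 9)(5 12 6)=[2, 10, 4, 3, 1, 12, 5, 9, 8, 0, 7, 11, 6]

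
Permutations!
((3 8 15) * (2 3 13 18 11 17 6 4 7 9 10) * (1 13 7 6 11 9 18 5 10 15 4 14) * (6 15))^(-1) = (1 14 6 9 18 7 15 4 8 3 2 10 5 13)(11 17)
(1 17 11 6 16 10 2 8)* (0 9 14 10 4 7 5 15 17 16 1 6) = (0 9 14 10 2 8 6 1 16 4 7 5 15 17 11) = [9, 16, 8, 3, 7, 15, 1, 5, 6, 14, 2, 0, 12, 13, 10, 17, 4, 11]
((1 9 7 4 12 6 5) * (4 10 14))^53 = ((1 9 7 10 14 4 12 6 5))^53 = (1 5 6 12 4 14 10 7 9)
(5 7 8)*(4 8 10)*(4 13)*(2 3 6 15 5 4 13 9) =(2 3 6 15 5 7 10 9)(4 8) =[0, 1, 3, 6, 8, 7, 15, 10, 4, 2, 9, 11, 12, 13, 14, 5]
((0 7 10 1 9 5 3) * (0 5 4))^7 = (0 7 10 1 9 4)(3 5) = ((0 7 10 1 9 4)(3 5))^7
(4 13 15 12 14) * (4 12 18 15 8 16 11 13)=[0, 1, 2, 3, 4, 5, 6, 7, 16, 9, 10, 13, 14, 8, 12, 18, 11, 17, 15]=(8 16 11 13)(12 14)(15 18)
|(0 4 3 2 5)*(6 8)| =10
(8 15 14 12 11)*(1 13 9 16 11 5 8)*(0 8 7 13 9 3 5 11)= (0 8 15 14 12 11 1 9 16)(3 5 7 13)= [8, 9, 2, 5, 4, 7, 6, 13, 15, 16, 10, 1, 11, 3, 12, 14, 0]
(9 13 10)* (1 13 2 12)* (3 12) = [0, 13, 3, 12, 4, 5, 6, 7, 8, 2, 9, 11, 1, 10] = (1 13 10 9 2 3 12)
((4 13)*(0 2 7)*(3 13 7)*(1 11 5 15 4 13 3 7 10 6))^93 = ((0 2 7)(1 11 5 15 4 10 6))^93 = (1 5 4 6 11 15 10)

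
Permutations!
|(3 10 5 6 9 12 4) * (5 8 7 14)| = 10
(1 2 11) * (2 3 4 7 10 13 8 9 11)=(1 3 4 7 10 13 8 9 11)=[0, 3, 2, 4, 7, 5, 6, 10, 9, 11, 13, 1, 12, 8]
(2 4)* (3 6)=(2 4)(3 6)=[0, 1, 4, 6, 2, 5, 3]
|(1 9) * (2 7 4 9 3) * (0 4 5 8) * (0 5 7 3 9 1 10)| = 10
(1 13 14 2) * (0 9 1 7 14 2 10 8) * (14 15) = (0 9 1 13 2 7 15 14 10 8) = [9, 13, 7, 3, 4, 5, 6, 15, 0, 1, 8, 11, 12, 2, 10, 14]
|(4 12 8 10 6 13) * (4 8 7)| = 12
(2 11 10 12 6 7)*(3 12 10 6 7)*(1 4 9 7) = (1 4 9 7 2 11 6 3 12) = [0, 4, 11, 12, 9, 5, 3, 2, 8, 7, 10, 6, 1]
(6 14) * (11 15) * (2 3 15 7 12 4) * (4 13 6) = (2 3 15 11 7 12 13 6 14 4) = [0, 1, 3, 15, 2, 5, 14, 12, 8, 9, 10, 7, 13, 6, 4, 11]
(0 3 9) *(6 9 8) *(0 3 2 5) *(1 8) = (0 2 5)(1 8 6 9 3) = [2, 8, 5, 1, 4, 0, 9, 7, 6, 3]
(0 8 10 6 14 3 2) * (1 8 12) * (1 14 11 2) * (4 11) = [12, 8, 0, 1, 11, 5, 4, 7, 10, 9, 6, 2, 14, 13, 3] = (0 12 14 3 1 8 10 6 4 11 2)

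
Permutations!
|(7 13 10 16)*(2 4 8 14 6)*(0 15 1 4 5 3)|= |(0 15 1 4 8 14 6 2 5 3)(7 13 10 16)|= 20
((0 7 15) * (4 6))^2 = ((0 7 15)(4 6))^2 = (0 15 7)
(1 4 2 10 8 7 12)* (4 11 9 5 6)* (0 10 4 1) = (0 10 8 7 12)(1 11 9 5 6)(2 4) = [10, 11, 4, 3, 2, 6, 1, 12, 7, 5, 8, 9, 0]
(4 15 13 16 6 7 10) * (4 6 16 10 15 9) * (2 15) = (16)(2 15 13 10 6 7)(4 9) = [0, 1, 15, 3, 9, 5, 7, 2, 8, 4, 6, 11, 12, 10, 14, 13, 16]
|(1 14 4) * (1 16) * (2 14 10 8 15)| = 8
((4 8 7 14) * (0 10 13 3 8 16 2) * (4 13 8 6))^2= (0 8 14 3 4 2 10 7 13 6 16)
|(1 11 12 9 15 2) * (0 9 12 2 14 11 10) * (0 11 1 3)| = 9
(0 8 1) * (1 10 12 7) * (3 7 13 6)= (0 8 10 12 13 6 3 7 1)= [8, 0, 2, 7, 4, 5, 3, 1, 10, 9, 12, 11, 13, 6]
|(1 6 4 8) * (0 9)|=|(0 9)(1 6 4 8)|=4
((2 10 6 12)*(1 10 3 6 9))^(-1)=(1 9 10)(2 12 6 3)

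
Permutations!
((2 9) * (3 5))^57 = ((2 9)(3 5))^57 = (2 9)(3 5)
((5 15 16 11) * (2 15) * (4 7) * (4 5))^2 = ((2 15 16 11 4 7 5))^2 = (2 16 4 5 15 11 7)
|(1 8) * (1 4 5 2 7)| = |(1 8 4 5 2 7)| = 6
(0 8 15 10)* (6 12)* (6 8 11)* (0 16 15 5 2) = [11, 1, 0, 3, 4, 2, 12, 7, 5, 9, 16, 6, 8, 13, 14, 10, 15] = (0 11 6 12 8 5 2)(10 16 15)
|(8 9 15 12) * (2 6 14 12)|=|(2 6 14 12 8 9 15)|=7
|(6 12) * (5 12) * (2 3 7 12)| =6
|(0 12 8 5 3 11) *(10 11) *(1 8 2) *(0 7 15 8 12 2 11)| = 11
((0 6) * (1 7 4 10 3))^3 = ((0 6)(1 7 4 10 3))^3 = (0 6)(1 10 7 3 4)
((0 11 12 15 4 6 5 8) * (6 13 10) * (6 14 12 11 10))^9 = ((0 10 14 12 15 4 13 6 5 8))^9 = (0 8 5 6 13 4 15 12 14 10)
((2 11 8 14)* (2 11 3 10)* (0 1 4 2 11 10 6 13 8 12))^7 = ((0 1 4 2 3 6 13 8 14 10 11 12))^7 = (0 8 4 10 3 12 13 1 14 2 11 6)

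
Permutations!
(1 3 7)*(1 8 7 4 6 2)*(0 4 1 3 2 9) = (0 4 6 9)(1 2 3)(7 8) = [4, 2, 3, 1, 6, 5, 9, 8, 7, 0]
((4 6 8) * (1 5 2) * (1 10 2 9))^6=(10)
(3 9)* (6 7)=(3 9)(6 7)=[0, 1, 2, 9, 4, 5, 7, 6, 8, 3]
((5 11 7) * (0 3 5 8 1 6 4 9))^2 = ((0 3 5 11 7 8 1 6 4 9))^2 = (0 5 7 1 4)(3 11 8 6 9)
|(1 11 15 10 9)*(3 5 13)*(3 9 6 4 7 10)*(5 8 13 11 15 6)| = 6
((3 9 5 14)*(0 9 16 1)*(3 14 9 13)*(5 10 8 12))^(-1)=(0 1 16 3 13)(5 12 8 10 9)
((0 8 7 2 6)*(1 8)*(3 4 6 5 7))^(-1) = (0 6 4 3 8 1)(2 7 5)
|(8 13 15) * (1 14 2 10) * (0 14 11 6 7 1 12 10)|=|(0 14 2)(1 11 6 7)(8 13 15)(10 12)|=12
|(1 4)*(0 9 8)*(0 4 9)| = 4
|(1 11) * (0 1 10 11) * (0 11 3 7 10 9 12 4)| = 6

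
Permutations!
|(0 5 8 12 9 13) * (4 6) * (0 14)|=14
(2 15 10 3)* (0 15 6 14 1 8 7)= [15, 8, 6, 2, 4, 5, 14, 0, 7, 9, 3, 11, 12, 13, 1, 10]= (0 15 10 3 2 6 14 1 8 7)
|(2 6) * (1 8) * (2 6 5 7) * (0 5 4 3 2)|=|(0 5 7)(1 8)(2 4 3)|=6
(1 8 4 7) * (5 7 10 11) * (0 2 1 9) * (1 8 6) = (0 2 8 4 10 11 5 7 9)(1 6) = [2, 6, 8, 3, 10, 7, 1, 9, 4, 0, 11, 5]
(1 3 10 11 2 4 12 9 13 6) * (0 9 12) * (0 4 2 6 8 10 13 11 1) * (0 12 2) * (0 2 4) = [9, 3, 2, 13, 0, 5, 12, 7, 10, 11, 1, 6, 4, 8] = (0 9 11 6 12 4)(1 3 13 8 10)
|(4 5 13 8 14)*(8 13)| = |(4 5 8 14)| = 4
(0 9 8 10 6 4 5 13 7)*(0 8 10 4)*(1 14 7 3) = [9, 14, 2, 1, 5, 13, 0, 8, 4, 10, 6, 11, 12, 3, 7] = (0 9 10 6)(1 14 7 8 4 5 13 3)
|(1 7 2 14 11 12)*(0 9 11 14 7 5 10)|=14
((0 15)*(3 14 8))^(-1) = (0 15)(3 8 14)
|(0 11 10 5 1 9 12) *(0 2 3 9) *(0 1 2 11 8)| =|(0 8)(2 3 9 12 11 10 5)| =14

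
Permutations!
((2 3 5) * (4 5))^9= ((2 3 4 5))^9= (2 3 4 5)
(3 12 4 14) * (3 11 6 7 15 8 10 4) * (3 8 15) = (15)(3 12 8 10 4 14 11 6 7) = [0, 1, 2, 12, 14, 5, 7, 3, 10, 9, 4, 6, 8, 13, 11, 15]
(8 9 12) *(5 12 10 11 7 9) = (5 12 8)(7 9 10 11) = [0, 1, 2, 3, 4, 12, 6, 9, 5, 10, 11, 7, 8]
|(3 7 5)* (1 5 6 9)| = |(1 5 3 7 6 9)| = 6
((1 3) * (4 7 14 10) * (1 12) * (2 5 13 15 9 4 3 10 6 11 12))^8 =((1 10 3 2 5 13 15 9 4 7 14 6 11 12))^8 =(1 4 3 14 5 11 15)(2 6 13 12 9 10 7)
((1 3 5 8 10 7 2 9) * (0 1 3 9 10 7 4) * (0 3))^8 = (0 9 1)(2 10 4 3 5 8 7)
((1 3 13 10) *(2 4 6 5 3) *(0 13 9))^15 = (0 4)(1 3)(2 9)(5 10)(6 13)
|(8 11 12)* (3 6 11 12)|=|(3 6 11)(8 12)|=6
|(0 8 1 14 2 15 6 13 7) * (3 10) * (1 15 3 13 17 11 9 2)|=|(0 8 15 6 17 11 9 2 3 10 13 7)(1 14)|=12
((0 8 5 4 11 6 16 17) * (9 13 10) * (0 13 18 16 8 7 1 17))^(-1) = ((0 7 1 17 13 10 9 18 16)(4 11 6 8 5))^(-1) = (0 16 18 9 10 13 17 1 7)(4 5 8 6 11)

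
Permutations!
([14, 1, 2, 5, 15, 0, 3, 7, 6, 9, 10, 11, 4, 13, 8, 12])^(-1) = [5, 1, 2, 6, 12, 3, 8, 7, 14, 9, 10, 11, 15, 13, 0, 4]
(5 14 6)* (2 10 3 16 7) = [0, 1, 10, 16, 4, 14, 5, 2, 8, 9, 3, 11, 12, 13, 6, 15, 7] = (2 10 3 16 7)(5 14 6)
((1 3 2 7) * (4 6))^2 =((1 3 2 7)(4 6))^2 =(1 2)(3 7)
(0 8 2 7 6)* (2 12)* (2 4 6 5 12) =(0 8 2 7 5 12 4 6) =[8, 1, 7, 3, 6, 12, 0, 5, 2, 9, 10, 11, 4]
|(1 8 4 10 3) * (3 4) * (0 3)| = |(0 3 1 8)(4 10)| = 4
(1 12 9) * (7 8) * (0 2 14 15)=(0 2 14 15)(1 12 9)(7 8)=[2, 12, 14, 3, 4, 5, 6, 8, 7, 1, 10, 11, 9, 13, 15, 0]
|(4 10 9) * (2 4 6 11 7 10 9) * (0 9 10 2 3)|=|(0 9 6 11 7 2 4 10 3)|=9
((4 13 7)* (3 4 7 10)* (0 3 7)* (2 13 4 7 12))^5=(0 7 3)(2 13 10 12)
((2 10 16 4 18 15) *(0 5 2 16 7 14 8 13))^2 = ((0 5 2 10 7 14 8 13)(4 18 15 16))^2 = (0 2 7 8)(4 15)(5 10 14 13)(16 18)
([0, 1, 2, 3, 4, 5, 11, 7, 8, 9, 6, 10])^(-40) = (6 10 11)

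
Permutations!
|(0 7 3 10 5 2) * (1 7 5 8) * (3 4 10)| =15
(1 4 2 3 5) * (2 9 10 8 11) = (1 4 9 10 8 11 2 3 5) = [0, 4, 3, 5, 9, 1, 6, 7, 11, 10, 8, 2]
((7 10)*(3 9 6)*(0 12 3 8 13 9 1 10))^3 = ((0 12 3 1 10 7)(6 8 13 9))^3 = (0 1)(3 7)(6 9 13 8)(10 12)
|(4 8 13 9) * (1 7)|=4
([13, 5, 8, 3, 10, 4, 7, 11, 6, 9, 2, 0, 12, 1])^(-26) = (0 8 5 11 2 1 7 10 13 6 4)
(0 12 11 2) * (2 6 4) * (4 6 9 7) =(0 12 11 9 7 4 2) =[12, 1, 0, 3, 2, 5, 6, 4, 8, 7, 10, 9, 11]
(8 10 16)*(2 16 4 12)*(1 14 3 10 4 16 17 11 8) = (1 14 3 10 16)(2 17 11 8 4 12) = [0, 14, 17, 10, 12, 5, 6, 7, 4, 9, 16, 8, 2, 13, 3, 15, 1, 11]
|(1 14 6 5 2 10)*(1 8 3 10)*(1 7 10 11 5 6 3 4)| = |(1 14 3 11 5 2 7 10 8 4)| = 10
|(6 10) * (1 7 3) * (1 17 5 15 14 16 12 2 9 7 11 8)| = 30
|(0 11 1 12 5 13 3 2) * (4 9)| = 8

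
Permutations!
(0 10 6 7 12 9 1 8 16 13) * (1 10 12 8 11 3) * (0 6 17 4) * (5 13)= (0 12 9 10 17 4)(1 11 3)(5 13 6 7 8 16)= [12, 11, 2, 1, 0, 13, 7, 8, 16, 10, 17, 3, 9, 6, 14, 15, 5, 4]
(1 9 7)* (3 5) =[0, 9, 2, 5, 4, 3, 6, 1, 8, 7] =(1 9 7)(3 5)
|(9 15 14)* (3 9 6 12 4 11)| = 8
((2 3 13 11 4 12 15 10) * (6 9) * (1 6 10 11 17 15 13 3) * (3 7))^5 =((1 6 9 10 2)(3 7)(4 12 13 17 15 11))^5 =(3 7)(4 11 15 17 13 12)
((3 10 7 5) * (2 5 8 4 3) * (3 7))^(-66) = ((2 5)(3 10)(4 7 8))^(-66) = (10)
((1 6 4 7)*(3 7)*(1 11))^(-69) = (1 3)(4 11)(6 7)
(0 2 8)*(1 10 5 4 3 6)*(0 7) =(0 2 8 7)(1 10 5 4 3 6) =[2, 10, 8, 6, 3, 4, 1, 0, 7, 9, 5]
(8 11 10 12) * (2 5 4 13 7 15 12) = [0, 1, 5, 3, 13, 4, 6, 15, 11, 9, 2, 10, 8, 7, 14, 12] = (2 5 4 13 7 15 12 8 11 10)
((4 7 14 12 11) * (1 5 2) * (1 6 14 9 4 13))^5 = (1 12 2 13 14 5 11 6)(4 9 7)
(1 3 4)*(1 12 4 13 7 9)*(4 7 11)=(1 3 13 11 4 12 7 9)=[0, 3, 2, 13, 12, 5, 6, 9, 8, 1, 10, 4, 7, 11]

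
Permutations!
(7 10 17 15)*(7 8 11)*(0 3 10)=(0 3 10 17 15 8 11 7)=[3, 1, 2, 10, 4, 5, 6, 0, 11, 9, 17, 7, 12, 13, 14, 8, 16, 15]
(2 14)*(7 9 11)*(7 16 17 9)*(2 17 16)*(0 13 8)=(0 13 8)(2 14 17 9 11)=[13, 1, 14, 3, 4, 5, 6, 7, 0, 11, 10, 2, 12, 8, 17, 15, 16, 9]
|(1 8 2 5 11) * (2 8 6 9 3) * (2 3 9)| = |(1 6 2 5 11)| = 5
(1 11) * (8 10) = (1 11)(8 10) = [0, 11, 2, 3, 4, 5, 6, 7, 10, 9, 8, 1]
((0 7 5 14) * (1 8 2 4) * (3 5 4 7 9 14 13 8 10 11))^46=((0 9 14)(1 10 11 3 5 13 8 2 7 4))^46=(0 9 14)(1 8 11 7 5)(2 3 4 13 10)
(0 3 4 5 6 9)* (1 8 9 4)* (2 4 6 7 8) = (0 3 1 2 4 5 7 8 9) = [3, 2, 4, 1, 5, 7, 6, 8, 9, 0]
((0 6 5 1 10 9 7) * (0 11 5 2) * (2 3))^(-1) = (0 2 3 6)(1 5 11 7 9 10)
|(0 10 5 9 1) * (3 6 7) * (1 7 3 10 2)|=12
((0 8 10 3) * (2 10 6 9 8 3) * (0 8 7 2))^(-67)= ((0 3 8 6 9 7 2 10))^(-67)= (0 7 8 10 9 3 2 6)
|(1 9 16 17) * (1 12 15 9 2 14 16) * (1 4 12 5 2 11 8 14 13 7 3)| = |(1 11 8 14 16 17 5 2 13 7 3)(4 12 15 9)| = 44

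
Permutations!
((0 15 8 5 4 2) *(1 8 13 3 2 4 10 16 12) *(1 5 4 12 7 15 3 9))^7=(0 3 2)(1 7 12 9 16 4 13 10 8 15 5)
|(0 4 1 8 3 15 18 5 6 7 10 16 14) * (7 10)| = 12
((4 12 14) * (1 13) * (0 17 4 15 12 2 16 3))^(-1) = ((0 17 4 2 16 3)(1 13)(12 14 15))^(-1) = (0 3 16 2 4 17)(1 13)(12 15 14)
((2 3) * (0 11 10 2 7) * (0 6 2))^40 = (0 11 10) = ((0 11 10)(2 3 7 6))^40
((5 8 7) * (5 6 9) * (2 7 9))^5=(2 6 7)(5 9 8)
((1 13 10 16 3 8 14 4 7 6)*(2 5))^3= (1 16 14 6 10 8 7 13 3 4)(2 5)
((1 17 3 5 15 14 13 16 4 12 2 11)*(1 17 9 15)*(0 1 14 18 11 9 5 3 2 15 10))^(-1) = (0 10 9 2 17 11 18 15 12 4 16 13 14 5 1)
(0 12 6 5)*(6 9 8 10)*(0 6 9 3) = [12, 1, 2, 0, 4, 6, 5, 7, 10, 8, 9, 11, 3] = (0 12 3)(5 6)(8 10 9)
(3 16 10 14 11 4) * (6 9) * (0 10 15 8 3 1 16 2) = [10, 16, 0, 2, 1, 5, 9, 7, 3, 6, 14, 4, 12, 13, 11, 8, 15] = (0 10 14 11 4 1 16 15 8 3 2)(6 9)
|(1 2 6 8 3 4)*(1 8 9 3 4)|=10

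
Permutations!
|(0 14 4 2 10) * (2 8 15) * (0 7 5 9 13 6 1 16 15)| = |(0 14 4 8)(1 16 15 2 10 7 5 9 13 6)| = 20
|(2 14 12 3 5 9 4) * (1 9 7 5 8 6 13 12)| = |(1 9 4 2 14)(3 8 6 13 12)(5 7)| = 10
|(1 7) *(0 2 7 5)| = |(0 2 7 1 5)| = 5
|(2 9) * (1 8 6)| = |(1 8 6)(2 9)| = 6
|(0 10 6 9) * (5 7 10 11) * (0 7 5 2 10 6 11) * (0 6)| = 12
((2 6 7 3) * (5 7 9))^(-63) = (2 5)(3 9)(6 7)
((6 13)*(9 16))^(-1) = (6 13)(9 16)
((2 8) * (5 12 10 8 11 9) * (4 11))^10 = ((2 4 11 9 5 12 10 8))^10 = (2 11 5 10)(4 9 12 8)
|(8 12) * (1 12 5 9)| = |(1 12 8 5 9)| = 5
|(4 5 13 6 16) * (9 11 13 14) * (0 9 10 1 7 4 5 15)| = 13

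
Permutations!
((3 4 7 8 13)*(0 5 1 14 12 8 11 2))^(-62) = (0 11 4 13 12 1)(2 7 3 8 14 5)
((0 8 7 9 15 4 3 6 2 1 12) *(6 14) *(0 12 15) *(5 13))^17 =(0 8 7 9)(1 3 2 4 6 15 14)(5 13)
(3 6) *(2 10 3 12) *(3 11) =(2 10 11 3 6 12) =[0, 1, 10, 6, 4, 5, 12, 7, 8, 9, 11, 3, 2]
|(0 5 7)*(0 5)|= 2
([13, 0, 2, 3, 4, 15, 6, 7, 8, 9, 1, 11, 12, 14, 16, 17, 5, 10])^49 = [5, 16, 2, 3, 4, 1, 6, 7, 8, 9, 14, 11, 12, 15, 17, 0, 10, 13]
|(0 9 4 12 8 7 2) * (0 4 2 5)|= 8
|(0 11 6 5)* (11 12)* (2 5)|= 6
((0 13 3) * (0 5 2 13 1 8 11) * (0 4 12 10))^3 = (0 11 10 8 12 1 4)(2 5 3 13)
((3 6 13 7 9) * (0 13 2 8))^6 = ((0 13 7 9 3 6 2 8))^6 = (0 2 3 7)(6 9 13 8)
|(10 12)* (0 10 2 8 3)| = 6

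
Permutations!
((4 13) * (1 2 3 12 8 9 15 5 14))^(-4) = (1 9 2 15 3 5 12 14 8)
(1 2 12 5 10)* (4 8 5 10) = [0, 2, 12, 3, 8, 4, 6, 7, 5, 9, 1, 11, 10] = (1 2 12 10)(4 8 5)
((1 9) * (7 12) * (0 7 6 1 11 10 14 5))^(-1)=((0 7 12 6 1 9 11 10 14 5))^(-1)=(0 5 14 10 11 9 1 6 12 7)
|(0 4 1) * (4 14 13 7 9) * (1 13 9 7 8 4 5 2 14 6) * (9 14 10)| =12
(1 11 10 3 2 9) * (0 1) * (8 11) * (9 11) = (0 1 8 9)(2 11 10 3) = [1, 8, 11, 2, 4, 5, 6, 7, 9, 0, 3, 10]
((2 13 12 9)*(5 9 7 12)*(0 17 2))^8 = (0 2 5)(9 17 13)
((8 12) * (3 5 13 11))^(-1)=((3 5 13 11)(8 12))^(-1)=(3 11 13 5)(8 12)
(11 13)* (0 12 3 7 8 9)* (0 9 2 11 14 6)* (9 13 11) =[12, 1, 9, 7, 4, 5, 0, 8, 2, 13, 10, 11, 3, 14, 6] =(0 12 3 7 8 2 9 13 14 6)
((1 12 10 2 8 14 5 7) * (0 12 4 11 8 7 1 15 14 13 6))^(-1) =(0 6 13 8 11 4 1 5 14 15 7 2 10 12)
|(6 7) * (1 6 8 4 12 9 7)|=10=|(1 6)(4 12 9 7 8)|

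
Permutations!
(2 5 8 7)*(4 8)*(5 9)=(2 9 5 4 8 7)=[0, 1, 9, 3, 8, 4, 6, 2, 7, 5]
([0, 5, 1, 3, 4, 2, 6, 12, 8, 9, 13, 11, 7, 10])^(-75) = [0, 1, 2, 3, 4, 5, 6, 12, 8, 9, 13, 11, 7, 10]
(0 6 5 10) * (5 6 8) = (0 8 5 10) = [8, 1, 2, 3, 4, 10, 6, 7, 5, 9, 0]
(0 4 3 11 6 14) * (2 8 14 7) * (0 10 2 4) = (2 8 14 10)(3 11 6 7 4) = [0, 1, 8, 11, 3, 5, 7, 4, 14, 9, 2, 6, 12, 13, 10]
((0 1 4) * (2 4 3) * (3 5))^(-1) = (0 4 2 3 5 1) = ((0 1 5 3 2 4))^(-1)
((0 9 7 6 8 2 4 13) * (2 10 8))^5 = (0 4 6 9 13 2 7)(8 10)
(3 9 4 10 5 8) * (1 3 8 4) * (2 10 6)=(1 3 9)(2 10 5 4 6)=[0, 3, 10, 9, 6, 4, 2, 7, 8, 1, 5]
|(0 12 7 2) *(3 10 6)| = 12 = |(0 12 7 2)(3 10 6)|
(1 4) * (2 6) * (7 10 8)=(1 4)(2 6)(7 10 8)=[0, 4, 6, 3, 1, 5, 2, 10, 7, 9, 8]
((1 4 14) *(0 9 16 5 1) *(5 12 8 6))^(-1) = (0 14 4 1 5 6 8 12 16 9)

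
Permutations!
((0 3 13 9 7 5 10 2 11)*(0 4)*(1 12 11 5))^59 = (0 1 3 12 13 11 9 4 7)(2 10 5)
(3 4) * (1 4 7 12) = [0, 4, 2, 7, 3, 5, 6, 12, 8, 9, 10, 11, 1] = (1 4 3 7 12)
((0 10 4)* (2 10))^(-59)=(0 2 10 4)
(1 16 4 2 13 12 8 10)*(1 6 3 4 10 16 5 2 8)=(1 5 2 13 12)(3 4 8 16 10 6)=[0, 5, 13, 4, 8, 2, 3, 7, 16, 9, 6, 11, 1, 12, 14, 15, 10]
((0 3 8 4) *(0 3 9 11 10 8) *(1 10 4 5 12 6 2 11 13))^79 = (0 9 13 1 10 8 5 12 6 2 11 4 3)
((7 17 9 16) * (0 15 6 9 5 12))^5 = ((0 15 6 9 16 7 17 5 12))^5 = (0 7 15 17 6 5 9 12 16)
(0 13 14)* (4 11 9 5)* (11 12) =[13, 1, 2, 3, 12, 4, 6, 7, 8, 5, 10, 9, 11, 14, 0] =(0 13 14)(4 12 11 9 5)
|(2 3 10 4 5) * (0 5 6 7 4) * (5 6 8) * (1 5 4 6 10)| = |(0 10)(1 5 2 3)(4 8)(6 7)| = 4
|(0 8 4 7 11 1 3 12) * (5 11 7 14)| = 9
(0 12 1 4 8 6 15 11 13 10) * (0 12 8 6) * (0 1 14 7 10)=(0 8 1 4 6 15 11 13)(7 10 12 14)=[8, 4, 2, 3, 6, 5, 15, 10, 1, 9, 12, 13, 14, 0, 7, 11]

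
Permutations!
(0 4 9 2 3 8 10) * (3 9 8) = (0 4 8 10)(2 9) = [4, 1, 9, 3, 8, 5, 6, 7, 10, 2, 0]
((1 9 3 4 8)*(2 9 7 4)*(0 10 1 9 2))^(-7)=(0 10 1 7 4 8 9 3)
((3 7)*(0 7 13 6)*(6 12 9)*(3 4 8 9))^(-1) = (0 6 9 8 4 7)(3 12 13)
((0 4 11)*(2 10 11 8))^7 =((0 4 8 2 10 11))^7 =(0 4 8 2 10 11)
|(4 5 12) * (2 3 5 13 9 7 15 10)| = 10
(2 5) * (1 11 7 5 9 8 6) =(1 11 7 5 2 9 8 6) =[0, 11, 9, 3, 4, 2, 1, 5, 6, 8, 10, 7]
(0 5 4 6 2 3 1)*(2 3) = (0 5 4 6 3 1) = [5, 0, 2, 1, 6, 4, 3]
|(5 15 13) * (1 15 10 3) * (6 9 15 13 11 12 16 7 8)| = 40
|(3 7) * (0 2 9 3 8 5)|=7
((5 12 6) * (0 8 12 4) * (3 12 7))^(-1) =(0 4 5 6 12 3 7 8)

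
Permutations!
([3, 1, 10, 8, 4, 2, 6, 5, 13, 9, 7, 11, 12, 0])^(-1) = (0 13 8 3)(2 5 7 10)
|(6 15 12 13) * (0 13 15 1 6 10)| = |(0 13 10)(1 6)(12 15)| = 6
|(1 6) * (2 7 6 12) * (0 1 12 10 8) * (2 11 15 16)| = |(0 1 10 8)(2 7 6 12 11 15 16)| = 28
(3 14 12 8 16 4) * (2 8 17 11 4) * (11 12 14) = (2 8 16)(3 11 4)(12 17) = [0, 1, 8, 11, 3, 5, 6, 7, 16, 9, 10, 4, 17, 13, 14, 15, 2, 12]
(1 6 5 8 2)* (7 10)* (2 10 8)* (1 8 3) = (1 6 5 2 8 10 7 3) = [0, 6, 8, 1, 4, 2, 5, 3, 10, 9, 7]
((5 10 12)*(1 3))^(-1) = ((1 3)(5 10 12))^(-1) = (1 3)(5 12 10)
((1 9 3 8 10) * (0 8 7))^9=((0 8 10 1 9 3 7))^9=(0 10 9 7 8 1 3)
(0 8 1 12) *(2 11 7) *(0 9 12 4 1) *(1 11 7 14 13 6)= (0 8)(1 4 11 14 13 6)(2 7)(9 12)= [8, 4, 7, 3, 11, 5, 1, 2, 0, 12, 10, 14, 9, 6, 13]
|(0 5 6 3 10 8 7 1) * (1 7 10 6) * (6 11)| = |(0 5 1)(3 11 6)(8 10)| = 6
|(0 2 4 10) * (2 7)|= 5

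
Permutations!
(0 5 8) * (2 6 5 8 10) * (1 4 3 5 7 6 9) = (0 8)(1 4 3 5 10 2 9)(6 7) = [8, 4, 9, 5, 3, 10, 7, 6, 0, 1, 2]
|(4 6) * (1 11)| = |(1 11)(4 6)| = 2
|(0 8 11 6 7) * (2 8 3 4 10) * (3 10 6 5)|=10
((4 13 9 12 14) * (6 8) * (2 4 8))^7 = ((2 4 13 9 12 14 8 6))^7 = (2 6 8 14 12 9 13 4)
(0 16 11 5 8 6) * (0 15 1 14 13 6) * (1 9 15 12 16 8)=[8, 14, 2, 3, 4, 1, 12, 7, 0, 15, 10, 5, 16, 6, 13, 9, 11]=(0 8)(1 14 13 6 12 16 11 5)(9 15)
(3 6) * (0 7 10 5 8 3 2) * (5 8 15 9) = (0 7 10 8 3 6 2)(5 15 9) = [7, 1, 0, 6, 4, 15, 2, 10, 3, 5, 8, 11, 12, 13, 14, 9]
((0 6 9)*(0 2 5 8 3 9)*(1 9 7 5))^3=(9)(0 6)(3 8 5 7)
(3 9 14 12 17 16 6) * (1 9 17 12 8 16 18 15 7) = [0, 9, 2, 17, 4, 5, 3, 1, 16, 14, 10, 11, 12, 13, 8, 7, 6, 18, 15] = (1 9 14 8 16 6 3 17 18 15 7)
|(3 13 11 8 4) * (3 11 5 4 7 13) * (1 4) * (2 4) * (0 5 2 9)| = |(0 5 1 9)(2 4 11 8 7 13)| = 12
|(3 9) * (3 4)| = 3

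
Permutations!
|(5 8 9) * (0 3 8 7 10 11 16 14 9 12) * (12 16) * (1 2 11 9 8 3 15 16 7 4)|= 14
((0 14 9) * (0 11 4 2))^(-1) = (0 2 4 11 9 14)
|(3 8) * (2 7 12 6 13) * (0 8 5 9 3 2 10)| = |(0 8 2 7 12 6 13 10)(3 5 9)| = 24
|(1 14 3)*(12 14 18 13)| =|(1 18 13 12 14 3)| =6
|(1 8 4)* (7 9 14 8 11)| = 7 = |(1 11 7 9 14 8 4)|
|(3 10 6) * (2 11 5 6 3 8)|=10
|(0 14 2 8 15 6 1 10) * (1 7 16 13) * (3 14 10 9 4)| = 12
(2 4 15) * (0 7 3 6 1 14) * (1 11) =(0 7 3 6 11 1 14)(2 4 15) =[7, 14, 4, 6, 15, 5, 11, 3, 8, 9, 10, 1, 12, 13, 0, 2]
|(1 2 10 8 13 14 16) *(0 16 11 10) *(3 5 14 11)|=12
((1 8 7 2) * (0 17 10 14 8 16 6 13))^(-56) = ((0 17 10 14 8 7 2 1 16 6 13))^(-56) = (0 13 6 16 1 2 7 8 14 10 17)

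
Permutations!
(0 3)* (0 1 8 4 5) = (0 3 1 8 4 5) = [3, 8, 2, 1, 5, 0, 6, 7, 4]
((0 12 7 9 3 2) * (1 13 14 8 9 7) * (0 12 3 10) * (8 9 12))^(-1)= ((0 3 2 8 12 1 13 14 9 10))^(-1)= (0 10 9 14 13 1 12 8 2 3)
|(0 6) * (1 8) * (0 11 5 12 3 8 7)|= 9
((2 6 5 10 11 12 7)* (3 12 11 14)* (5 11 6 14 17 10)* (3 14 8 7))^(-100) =((2 8 7)(3 12)(6 11)(10 17))^(-100) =(17)(2 7 8)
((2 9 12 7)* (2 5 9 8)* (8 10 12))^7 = (12)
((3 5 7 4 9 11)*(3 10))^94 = (3 4 10 7 11 5 9)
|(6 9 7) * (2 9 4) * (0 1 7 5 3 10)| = 10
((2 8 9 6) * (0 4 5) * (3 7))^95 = (0 5 4)(2 6 9 8)(3 7) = ((0 4 5)(2 8 9 6)(3 7))^95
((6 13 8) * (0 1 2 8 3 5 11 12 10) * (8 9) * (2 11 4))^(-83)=(0 11 10 1 12)(2 3 8 4 13 9 5 6)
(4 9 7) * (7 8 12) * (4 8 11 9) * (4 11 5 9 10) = [0, 1, 2, 3, 11, 9, 6, 8, 12, 5, 4, 10, 7] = (4 11 10)(5 9)(7 8 12)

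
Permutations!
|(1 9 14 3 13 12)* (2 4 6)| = 6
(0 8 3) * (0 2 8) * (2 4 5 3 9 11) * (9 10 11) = (2 8 10 11)(3 4 5) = [0, 1, 8, 4, 5, 3, 6, 7, 10, 9, 11, 2]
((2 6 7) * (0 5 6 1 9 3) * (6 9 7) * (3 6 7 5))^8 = ((0 3)(1 5 9 6 7 2))^8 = (1 9 7)(2 5 6)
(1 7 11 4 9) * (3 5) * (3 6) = (1 7 11 4 9)(3 5 6) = [0, 7, 2, 5, 9, 6, 3, 11, 8, 1, 10, 4]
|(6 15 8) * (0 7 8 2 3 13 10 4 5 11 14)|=13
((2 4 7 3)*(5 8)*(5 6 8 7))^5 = ((2 4 5 7 3)(6 8))^5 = (6 8)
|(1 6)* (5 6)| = |(1 5 6)| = 3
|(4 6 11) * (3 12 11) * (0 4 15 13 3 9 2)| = 5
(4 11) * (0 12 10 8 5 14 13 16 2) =[12, 1, 0, 3, 11, 14, 6, 7, 5, 9, 8, 4, 10, 16, 13, 15, 2] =(0 12 10 8 5 14 13 16 2)(4 11)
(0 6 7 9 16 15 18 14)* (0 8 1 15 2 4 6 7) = (0 7 9 16 2 4 6)(1 15 18 14 8) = [7, 15, 4, 3, 6, 5, 0, 9, 1, 16, 10, 11, 12, 13, 8, 18, 2, 17, 14]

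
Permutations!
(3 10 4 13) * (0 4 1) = [4, 0, 2, 10, 13, 5, 6, 7, 8, 9, 1, 11, 12, 3] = (0 4 13 3 10 1)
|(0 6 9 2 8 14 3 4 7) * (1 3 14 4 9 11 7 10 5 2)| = 60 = |(14)(0 6 11 7)(1 3 9)(2 8 4 10 5)|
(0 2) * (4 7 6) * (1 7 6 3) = [2, 7, 0, 1, 6, 5, 4, 3] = (0 2)(1 7 3)(4 6)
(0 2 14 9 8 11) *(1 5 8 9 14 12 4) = [2, 5, 12, 3, 1, 8, 6, 7, 11, 9, 10, 0, 4, 13, 14] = (14)(0 2 12 4 1 5 8 11)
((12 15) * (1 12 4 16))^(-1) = ((1 12 15 4 16))^(-1) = (1 16 4 15 12)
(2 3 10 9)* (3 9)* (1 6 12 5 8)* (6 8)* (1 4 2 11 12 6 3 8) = (2 9 11 12 5 3 10 8 4) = [0, 1, 9, 10, 2, 3, 6, 7, 4, 11, 8, 12, 5]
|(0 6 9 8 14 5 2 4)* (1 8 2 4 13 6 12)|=|(0 12 1 8 14 5 4)(2 13 6 9)|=28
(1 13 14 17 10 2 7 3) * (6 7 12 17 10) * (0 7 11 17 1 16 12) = (0 7 3 16 12 1 13 14 10 2)(6 11 17) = [7, 13, 0, 16, 4, 5, 11, 3, 8, 9, 2, 17, 1, 14, 10, 15, 12, 6]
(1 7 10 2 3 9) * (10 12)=(1 7 12 10 2 3 9)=[0, 7, 3, 9, 4, 5, 6, 12, 8, 1, 2, 11, 10]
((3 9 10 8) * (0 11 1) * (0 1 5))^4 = (0 11 5)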